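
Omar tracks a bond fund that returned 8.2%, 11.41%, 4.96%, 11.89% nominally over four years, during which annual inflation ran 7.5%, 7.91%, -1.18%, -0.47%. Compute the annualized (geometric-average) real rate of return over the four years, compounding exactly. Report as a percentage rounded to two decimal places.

Compound the nominal returns: 1.0820 × 1.1141 × 1.0496 × 1.1189 = 1.41568468.
Compound inflation: 1.0750 × 1.0791 × 0.9882 × 0.9953 = 1.14095630.
Deflate: 1.41568468 / 1.14095630 = 1.24078782.
Annualized real rate = 1.24078782^(1/4) − 1 = 5.5418% → 5.54%.

5.54%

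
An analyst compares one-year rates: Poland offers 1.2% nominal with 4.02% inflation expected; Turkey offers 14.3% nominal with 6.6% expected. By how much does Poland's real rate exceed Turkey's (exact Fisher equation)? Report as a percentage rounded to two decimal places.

-9.93%

Poland: (1 + 0.0120)/(1 + 0.0402) − 1 = -2.7110%
Turkey: (1 + 0.1430)/(1 + 0.0660) − 1 = 7.2233%
Differential = -2.7110% − 7.2233% = -9.9343% → -9.93%.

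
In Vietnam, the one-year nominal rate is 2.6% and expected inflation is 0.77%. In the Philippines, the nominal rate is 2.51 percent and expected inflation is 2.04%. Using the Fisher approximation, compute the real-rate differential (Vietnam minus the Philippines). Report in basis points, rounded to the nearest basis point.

136 basis points

Vietnam: 2.6% − 0.77% = 1.830%
The Philippines: 2.51% − 2.04% = 0.470%
Differential = 1.360% → 136 basis points.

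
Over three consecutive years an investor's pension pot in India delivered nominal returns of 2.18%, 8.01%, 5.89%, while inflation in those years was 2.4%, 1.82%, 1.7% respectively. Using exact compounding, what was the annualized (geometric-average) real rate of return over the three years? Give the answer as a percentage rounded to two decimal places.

3.29%

Nominal growth factor = 1.0218 × 1.0801 × 1.0589 = 1.16865094
Price-level growth factor = 1.0240 × 1.0182 × 1.0170 = 1.06036163
Real growth factor = 1.16865094 / 1.06036163 = 1.10212489
Annualized real rate = 1.10212489^(1/3) − 1 = 3.2944% → 3.29%.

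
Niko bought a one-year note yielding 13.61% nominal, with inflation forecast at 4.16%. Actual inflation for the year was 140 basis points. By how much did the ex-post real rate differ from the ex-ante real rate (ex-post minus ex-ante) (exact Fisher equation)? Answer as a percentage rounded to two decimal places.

Ex-ante: (1 + 0.1361)/(1 + 0.0416) − 1 = 9.0726%
Ex-post: (1 + 0.1361)/(1 + 0.0140) − 1 = 12.0414%
Difference (ex-post − ex-ante) = 2.9688% → 2.97%.

2.97%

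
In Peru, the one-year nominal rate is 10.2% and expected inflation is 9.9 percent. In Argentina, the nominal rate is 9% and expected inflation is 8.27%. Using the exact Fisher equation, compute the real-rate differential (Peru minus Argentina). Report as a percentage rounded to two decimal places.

-0.40%

Peru: (1 + 0.1020)/(1 + 0.0990) − 1 = 0.2730%
Argentina: (1 + 0.0900)/(1 + 0.0827) − 1 = 0.6742%
Differential = 0.2730% − 0.6742% = -0.4013% → -0.40%.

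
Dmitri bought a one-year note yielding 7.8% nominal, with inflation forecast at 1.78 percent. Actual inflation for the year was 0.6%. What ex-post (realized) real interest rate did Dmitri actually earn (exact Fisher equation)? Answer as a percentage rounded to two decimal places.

Ex-post: (1 + 0.0780)/(1 + 0.0060) − 1 = 7.1571%
So the realized real rate is 7.16%.

7.16%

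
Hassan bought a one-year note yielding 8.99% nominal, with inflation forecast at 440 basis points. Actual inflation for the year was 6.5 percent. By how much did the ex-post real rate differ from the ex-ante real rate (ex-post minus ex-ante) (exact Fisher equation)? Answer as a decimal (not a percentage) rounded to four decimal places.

-0.0206

Ex-ante: (1 + 0.0899)/(1 + 0.0440) − 1 = 4.3966%
Ex-post: (1 + 0.0899)/(1 + 0.0650) − 1 = 2.3380%
Difference (ex-post − ex-ante) = -2.0585% → -0.0206.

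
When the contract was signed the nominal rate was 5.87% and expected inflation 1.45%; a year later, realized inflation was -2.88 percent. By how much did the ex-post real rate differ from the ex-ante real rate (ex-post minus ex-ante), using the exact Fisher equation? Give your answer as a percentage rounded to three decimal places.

4.653%

Ex-ante: (1 + 0.0587)/(1 + 0.0145) − 1 = 4.3568%
Ex-post: (1 + 0.0587)/(1 − 0.0288) − 1 = 9.0095%
Difference (ex-post − ex-ante) = 4.6526% → 4.653%.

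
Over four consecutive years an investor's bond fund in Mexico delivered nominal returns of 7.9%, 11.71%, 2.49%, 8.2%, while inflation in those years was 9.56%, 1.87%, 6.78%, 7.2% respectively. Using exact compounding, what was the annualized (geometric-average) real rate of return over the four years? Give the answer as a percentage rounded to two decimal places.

1.14%

Compound the nominal returns: 1.0790 × 1.1171 × 1.0249 × 1.0820 = 1.33666400.
Compound inflation: 1.0956 × 1.0187 × 1.0678 × 1.0720 = 1.27756508.
Deflate: 1.33666400 / 1.27756508 = 1.04625903.
Annualized real rate = 1.04625903^(1/4) − 1 = 1.1369% → 1.14%.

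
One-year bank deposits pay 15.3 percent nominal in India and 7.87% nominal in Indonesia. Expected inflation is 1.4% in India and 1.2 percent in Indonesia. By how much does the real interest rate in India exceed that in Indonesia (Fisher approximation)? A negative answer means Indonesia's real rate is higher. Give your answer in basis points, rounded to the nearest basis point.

India: 15.3% − 1.4% = 13.900%
Indonesia: 7.87% − 1.2% = 6.670%
Differential = 7.230% → 723 basis points.

723 basis points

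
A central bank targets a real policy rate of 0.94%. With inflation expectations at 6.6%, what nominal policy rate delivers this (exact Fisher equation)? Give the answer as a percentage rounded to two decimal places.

7.60%

(1 + i) = (1 + r)(1 + π) = 1.00940 × 1.06600 = 1.0760204
i = 1.0760204 − 1, so the required nominal rate is 7.60%.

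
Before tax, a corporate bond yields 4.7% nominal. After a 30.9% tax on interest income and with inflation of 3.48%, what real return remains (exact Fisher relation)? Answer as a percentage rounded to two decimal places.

After-tax nominal return = 4.7% × (1 − 0.309) = 3.2477%.
1 + r = 1.032477 / 1.03480 = 0.997755
After-tax real rate = 0.997755 − 1 → -0.22%.

-0.22%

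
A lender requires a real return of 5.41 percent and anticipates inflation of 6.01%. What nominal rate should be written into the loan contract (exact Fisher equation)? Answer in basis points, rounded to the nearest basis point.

1175 basis points

(1 + i) = (1 + r)(1 + π) = 1.05410 × 1.06010 = 1.11745141
i = 1.11745141 − 1, so the required nominal rate is 1175 basis points.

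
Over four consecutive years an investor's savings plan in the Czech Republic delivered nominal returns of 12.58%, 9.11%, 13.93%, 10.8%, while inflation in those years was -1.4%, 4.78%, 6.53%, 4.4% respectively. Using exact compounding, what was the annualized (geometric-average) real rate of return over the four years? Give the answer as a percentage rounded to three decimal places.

7.781%

Compound the nominal returns: 1.1258 × 1.0911 × 1.1393 × 1.1080 = 1.55061385.
Compound inflation: 0.9860 × 1.0478 × 1.0653 × 1.0440 = 1.14902039.
Deflate: 1.55061385 / 1.14902039 = 1.34950943.
Annualized real rate = 1.34950943^(1/4) − 1 = 7.7814% → 7.781%.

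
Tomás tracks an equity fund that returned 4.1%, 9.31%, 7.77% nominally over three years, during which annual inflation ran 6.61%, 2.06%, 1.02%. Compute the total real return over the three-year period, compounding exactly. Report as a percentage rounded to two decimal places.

11.57%

Compound the nominal returns: 1.0410 × 1.0931 × 1.0777 = 1.226333.
Compound inflation: 1.0661 × 1.0206 × 1.0102 = 1.099160.
Deflate: 1.226333 / 1.099160 = 1.115701.
Total real return = 1.115701 − 1 → 11.57%.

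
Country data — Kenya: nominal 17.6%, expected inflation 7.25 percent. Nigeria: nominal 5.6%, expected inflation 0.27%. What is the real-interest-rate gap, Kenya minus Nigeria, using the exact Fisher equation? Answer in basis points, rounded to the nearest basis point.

433 basis points

Kenya: (1 + 0.1760)/(1 + 0.0725) − 1 = 9.6503%
Nigeria: (1 + 0.0560)/(1 + 0.0027) − 1 = 5.3156%
Differential = 9.6503% − 5.3156% = 4.3347% → 433 basis points.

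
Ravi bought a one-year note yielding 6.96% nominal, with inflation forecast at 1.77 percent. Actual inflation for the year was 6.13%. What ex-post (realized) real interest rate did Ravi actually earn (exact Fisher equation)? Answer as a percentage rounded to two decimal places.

Ex-post: (1 + 0.0696)/(1 + 0.0613) − 1 = 0.7821%
So the realized real rate is 0.78%.

0.78%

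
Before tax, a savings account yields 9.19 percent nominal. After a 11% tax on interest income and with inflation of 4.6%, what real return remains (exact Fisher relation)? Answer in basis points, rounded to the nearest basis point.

After-tax nominal return = 9.19% × (1 − 0.11) = 8.1791%.
1 + r = 1.081791 / 1.04600 = 1.034217
After-tax real rate = 1.034217 − 1 → 342 basis points.

342 basis points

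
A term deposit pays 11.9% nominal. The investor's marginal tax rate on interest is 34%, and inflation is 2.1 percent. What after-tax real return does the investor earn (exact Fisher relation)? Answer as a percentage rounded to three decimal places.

5.636%

After-tax nominal return = 11.9% × (1 − 0.34) = 7.8540%.
1 + r = 1.07854 / 1.02100 = 1.056357
After-tax real rate = 1.056357 − 1 → 5.636%.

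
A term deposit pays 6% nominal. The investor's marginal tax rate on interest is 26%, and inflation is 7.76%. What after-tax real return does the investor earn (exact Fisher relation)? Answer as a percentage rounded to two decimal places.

After-tax nominal return = 6% × (1 − 0.26) = 4.4400%.
1 + r = 1.04440 / 1.07760 = 0.969191
After-tax real rate = 0.969191 − 1 → -3.08%.

-3.08%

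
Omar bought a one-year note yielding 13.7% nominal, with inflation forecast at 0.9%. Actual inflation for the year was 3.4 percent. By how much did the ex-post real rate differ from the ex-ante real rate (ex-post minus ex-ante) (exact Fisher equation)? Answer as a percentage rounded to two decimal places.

Ex-ante: (1 + 0.1370)/(1 + 0.0090) − 1 = 12.6858%
Ex-post: (1 + 0.1370)/(1 + 0.0340) − 1 = 9.9613%
Difference (ex-post − ex-ante) = -2.7245% → -2.72%.

-2.72%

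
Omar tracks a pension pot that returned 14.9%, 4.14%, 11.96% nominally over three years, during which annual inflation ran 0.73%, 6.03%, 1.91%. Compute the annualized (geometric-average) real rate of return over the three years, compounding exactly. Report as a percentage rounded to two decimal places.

Nominal growth factor = 1.1490 × 1.0414 × 1.1196 = 1.33967820
Price-level growth factor = 1.0073 × 1.0603 × 1.0191 = 1.08843976
Real growth factor = 1.33967820 / 1.08843976 = 1.23082439
Annualized real rate = 1.23082439^(1/3) − 1 = 7.1681% → 7.17%.

7.17%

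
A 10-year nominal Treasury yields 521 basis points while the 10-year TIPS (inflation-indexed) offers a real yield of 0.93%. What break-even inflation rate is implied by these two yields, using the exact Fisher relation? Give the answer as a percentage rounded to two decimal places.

4.24%

(1 + π) = (1 + i)/(1 + r) = 1.05210 / 1.00930 = 1.042406
Break-even inflation = 1.042406 − 1 → 4.24%.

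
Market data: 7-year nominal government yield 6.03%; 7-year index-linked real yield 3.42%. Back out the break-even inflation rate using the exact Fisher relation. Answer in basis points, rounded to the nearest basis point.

(1 + π) = (1 + i)/(1 + r) = 1.06030 / 1.03420 = 1.025237
Break-even inflation = 1.025237 − 1 → 252 basis points.

252 basis points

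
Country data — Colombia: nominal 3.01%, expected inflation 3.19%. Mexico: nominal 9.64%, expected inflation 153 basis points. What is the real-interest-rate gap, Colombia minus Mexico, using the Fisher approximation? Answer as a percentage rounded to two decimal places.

Colombia: 3.01% − 3.19% = -0.180%
Mexico: 9.64% − 1.53% = 8.110%
Differential = -8.290% → -8.29%.

-8.29%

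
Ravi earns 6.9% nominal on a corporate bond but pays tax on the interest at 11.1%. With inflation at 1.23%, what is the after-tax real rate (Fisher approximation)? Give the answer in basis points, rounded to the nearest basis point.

After-tax nominal return = 6.9% × (1 − 0.111) = 6.1341%.
r ≈ 6.1341% − 1.23% → 490 basis points.

490 basis points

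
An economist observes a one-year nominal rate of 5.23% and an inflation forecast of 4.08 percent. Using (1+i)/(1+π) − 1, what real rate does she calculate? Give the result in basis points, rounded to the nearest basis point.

1 + r = 1.05230 / 1.04080 = 1.011049
r = 1.011049 − 1 = 1.1049%, i.e. 110 basis points.

110 basis points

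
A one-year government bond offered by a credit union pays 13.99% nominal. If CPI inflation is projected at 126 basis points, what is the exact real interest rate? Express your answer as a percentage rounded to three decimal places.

12.572%

1 + r = 1.13990 / 1.01260 = 1.125716
r = 1.125716 − 1 = 12.5716%, i.e. 12.572%.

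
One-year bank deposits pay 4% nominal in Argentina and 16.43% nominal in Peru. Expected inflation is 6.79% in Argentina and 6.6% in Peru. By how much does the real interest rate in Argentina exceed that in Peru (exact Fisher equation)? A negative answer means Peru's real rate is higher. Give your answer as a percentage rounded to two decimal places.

-11.83%

Argentina: (1 + 0.0400)/(1 + 0.0679) − 1 = -2.6126%
Peru: (1 + 0.1643)/(1 + 0.0660) − 1 = 9.2214%
Differential = -2.6126% − 9.2214% = -11.8340% → -11.83%.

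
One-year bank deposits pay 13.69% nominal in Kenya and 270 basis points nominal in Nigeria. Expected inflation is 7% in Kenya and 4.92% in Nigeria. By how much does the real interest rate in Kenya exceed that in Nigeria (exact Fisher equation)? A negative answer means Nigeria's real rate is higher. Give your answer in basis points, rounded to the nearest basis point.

Kenya: (1 + 0.1369)/(1 + 0.0700) − 1 = 6.2523%
Nigeria: (1 + 0.0270)/(1 + 0.0492) − 1 = -2.1159%
Differential = 6.2523% − (-2.1159%) = 8.3682% → 837 basis points.

837 basis points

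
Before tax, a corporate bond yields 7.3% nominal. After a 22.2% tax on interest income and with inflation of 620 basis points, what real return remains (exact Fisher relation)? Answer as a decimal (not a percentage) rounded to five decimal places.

After-tax nominal return = 7.3% × (1 − 0.222) = 5.6794%.
1 + r = 1.056794 / 1.06200 = 0.995098
After-tax real rate = 0.995098 − 1 → -0.00490.

-0.00490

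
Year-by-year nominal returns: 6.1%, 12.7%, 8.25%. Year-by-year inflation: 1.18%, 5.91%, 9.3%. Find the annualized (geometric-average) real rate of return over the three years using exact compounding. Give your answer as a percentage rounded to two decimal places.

3.39%

Compound the nominal returns: 1.0610 × 1.1270 × 1.0825 = 1.29439613.
Compound inflation: 1.0118 × 1.0591 × 1.0930 = 1.17125594.
Deflate: 1.29439613 / 1.17125594 = 1.10513517.
Annualized real rate = 1.10513517^(1/3) − 1 = 3.3884% → 3.39%.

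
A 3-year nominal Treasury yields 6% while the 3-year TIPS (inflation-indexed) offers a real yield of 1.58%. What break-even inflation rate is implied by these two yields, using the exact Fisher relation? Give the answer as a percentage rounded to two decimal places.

(1 + π) = (1 + i)/(1 + r) = 1.06000 / 1.01580 = 1.043513
Break-even inflation = 1.043513 − 1 → 4.35%.

4.35%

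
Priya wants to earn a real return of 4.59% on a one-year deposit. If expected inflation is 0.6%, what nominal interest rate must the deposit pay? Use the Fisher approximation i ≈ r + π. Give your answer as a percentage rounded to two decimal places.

i ≈ r + π = 4.59% + 0.6% = 5.19%.

5.19%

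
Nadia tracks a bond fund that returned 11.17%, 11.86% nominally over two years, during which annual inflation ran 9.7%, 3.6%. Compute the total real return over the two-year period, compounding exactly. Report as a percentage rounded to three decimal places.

9.420%

Nominal growth factor = 1.1117 × 1.1186 = 1.243548
Price-level growth factor = 1.0970 × 1.0360 = 1.136492
Real growth factor = 1.243548 / 1.136492 = 1.094198
Total real return = 1.094198 − 1 → 9.420%.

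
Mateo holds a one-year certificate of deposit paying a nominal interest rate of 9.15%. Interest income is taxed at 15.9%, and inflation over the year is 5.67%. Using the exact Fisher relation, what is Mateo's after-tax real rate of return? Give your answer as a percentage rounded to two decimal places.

1.92%

After-tax nominal return = 9.15% × (1 − 0.159) = 7.69515%.
1 + r = 1.0769515 / 1.05670 = 1.019165
After-tax real rate = 1.019165 − 1 → 1.92%.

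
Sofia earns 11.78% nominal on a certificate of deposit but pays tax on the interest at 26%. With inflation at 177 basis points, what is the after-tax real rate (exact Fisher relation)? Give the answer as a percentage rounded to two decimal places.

After-tax nominal return = 11.78% × (1 − 0.26) = 8.7172%.
1 + r = 1.087172 / 1.01770 = 1.068264
After-tax real rate = 1.068264 − 1 → 6.83%.

6.83%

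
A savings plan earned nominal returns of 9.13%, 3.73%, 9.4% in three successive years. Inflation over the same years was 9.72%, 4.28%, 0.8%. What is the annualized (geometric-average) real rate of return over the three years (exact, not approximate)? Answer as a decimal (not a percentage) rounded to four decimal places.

Nominal growth factor = 1.0913 × 1.0373 × 1.0940 = 1.23841401
Price-level growth factor = 1.0972 × 1.0428 × 1.0080 = 1.15331344
Real growth factor = 1.23841401 / 1.15331344 = 1.07378789
Annualized real rate = 1.07378789^(1/3) − 1 = 2.4015% → 0.0240.

0.0240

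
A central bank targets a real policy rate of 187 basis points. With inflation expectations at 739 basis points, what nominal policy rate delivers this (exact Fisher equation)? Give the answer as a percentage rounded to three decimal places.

9.398%

(1 + i) = (1 + r)(1 + π) = 1.01870 × 1.07390 = 1.09398193
i = 1.09398193 − 1, so the required nominal rate is 9.398%.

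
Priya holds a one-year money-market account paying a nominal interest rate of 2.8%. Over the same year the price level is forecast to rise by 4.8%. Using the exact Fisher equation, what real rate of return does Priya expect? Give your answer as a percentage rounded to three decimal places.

By the Fisher equation, 1 + r = (1 + i)/(1 + π).
1 + r = 1.02800 / 1.04800 = 0.980916
r = 0.980916 − 1 = -1.9084%, i.e. -1.908%.

-1.908%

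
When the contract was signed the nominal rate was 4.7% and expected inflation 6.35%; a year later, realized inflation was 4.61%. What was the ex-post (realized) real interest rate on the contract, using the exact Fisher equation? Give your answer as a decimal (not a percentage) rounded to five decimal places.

Ex-post: (1 + 0.0470)/(1 + 0.0461) − 1 = 0.0860%
So the realized real rate is 0.00086.

0.00086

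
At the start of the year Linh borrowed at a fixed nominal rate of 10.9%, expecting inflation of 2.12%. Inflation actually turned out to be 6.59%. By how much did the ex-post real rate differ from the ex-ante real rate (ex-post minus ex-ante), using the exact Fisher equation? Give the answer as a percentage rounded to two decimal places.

Ex-ante: (1 + 0.1090)/(1 + 0.0212) − 1 = 8.5977%
Ex-post: (1 + 0.1090)/(1 + 0.0659) − 1 = 4.0435%
Difference (ex-post − ex-ante) = -4.5542% → -4.55%.

-4.55%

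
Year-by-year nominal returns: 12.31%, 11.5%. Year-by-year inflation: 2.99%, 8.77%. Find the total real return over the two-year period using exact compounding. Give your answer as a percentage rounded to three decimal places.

11.786%

Compound the nominal returns: 1.1231 × 1.1150 = 1.252257.
Compound inflation: 1.0299 × 1.0877 = 1.120222.
Deflate: 1.252257 / 1.120222 = 1.117864.
Total real return = 1.117864 − 1 → 11.786%.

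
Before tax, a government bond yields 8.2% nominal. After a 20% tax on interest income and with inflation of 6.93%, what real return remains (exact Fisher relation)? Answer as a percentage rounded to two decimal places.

-0.35%

After-tax nominal return = 8.2% × (1 − 0.2) = 6.5600%.
1 + r = 1.06560 / 1.06930 = 0.996540
After-tax real rate = 0.996540 − 1 → -0.35%.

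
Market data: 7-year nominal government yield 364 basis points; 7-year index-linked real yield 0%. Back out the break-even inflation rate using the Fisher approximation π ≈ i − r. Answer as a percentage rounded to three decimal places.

3.640%

π ≈ i − r = 3.64% − 0% → 3.640%.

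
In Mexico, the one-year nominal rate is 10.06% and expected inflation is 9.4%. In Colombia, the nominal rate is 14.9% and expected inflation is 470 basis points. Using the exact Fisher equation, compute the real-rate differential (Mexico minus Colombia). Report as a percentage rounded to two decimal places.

-9.14%

Mexico: (1 + 0.1006)/(1 + 0.0940) − 1 = 0.6033%
Colombia: (1 + 0.1490)/(1 + 0.0470) − 1 = 9.7421%
Differential = 0.6033% − 9.7421% = -9.1388% → -9.14%.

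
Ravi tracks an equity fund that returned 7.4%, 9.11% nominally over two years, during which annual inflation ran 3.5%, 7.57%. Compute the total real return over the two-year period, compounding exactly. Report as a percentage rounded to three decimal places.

Compound the nominal returns: 1.0740 × 1.0911 = 1.171841.
Compound inflation: 1.0350 × 1.0757 = 1.113350.
Deflate: 1.171841 / 1.113350 = 1.052537.
Total real return = 1.052537 − 1 → 5.254%.

5.254%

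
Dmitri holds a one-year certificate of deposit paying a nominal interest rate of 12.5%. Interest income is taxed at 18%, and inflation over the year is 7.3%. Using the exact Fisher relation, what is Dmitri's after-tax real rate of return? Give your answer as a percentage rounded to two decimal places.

2.75%

After-tax nominal return = 12.5% × (1 − 0.18) = 10.2500%.
1 + r = 1.10250 / 1.07300 = 1.027493
After-tax real rate = 1.027493 − 1 → 2.75%.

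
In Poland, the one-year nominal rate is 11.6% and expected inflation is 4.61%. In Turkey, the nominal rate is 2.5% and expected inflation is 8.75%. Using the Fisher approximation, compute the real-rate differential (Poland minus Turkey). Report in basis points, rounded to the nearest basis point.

Poland: 11.6% − 4.61% = 6.990%
Turkey: 2.5% − 8.75% = -6.250%
Differential = 13.240% → 1324 basis points.

1324 basis points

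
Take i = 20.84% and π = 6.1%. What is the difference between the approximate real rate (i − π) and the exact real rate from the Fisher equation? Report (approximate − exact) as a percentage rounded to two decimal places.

0.85%

Approximate: r ≈ 20.840% − 6.100% = 14.7400%
Exact: (1 + 0.2084)/(1 + 0.0610) − 1 = 13.8926%
Error = 14.7400% − 13.8926% = 0.8474% → 0.85%.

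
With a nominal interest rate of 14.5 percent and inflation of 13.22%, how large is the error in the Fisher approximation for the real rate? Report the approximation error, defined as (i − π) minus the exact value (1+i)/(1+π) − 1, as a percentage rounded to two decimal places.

0.15%

Approximate: r ≈ 14.500% − 13.220% = 1.2800%
Exact: (1 + 0.1450)/(1 + 0.1322) − 1 = 1.1305%
Error = 1.2800% − 1.1305% = 0.1495% → 0.15%.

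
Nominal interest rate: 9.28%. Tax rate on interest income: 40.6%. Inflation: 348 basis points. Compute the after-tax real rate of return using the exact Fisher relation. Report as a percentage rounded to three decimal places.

1.964%

After-tax nominal return = 9.28% × (1 − 0.406) = 5.51232%.
1 + r = 1.0551232 / 1.03480 = 1.019640
After-tax real rate = 1.019640 − 1 → 1.964%.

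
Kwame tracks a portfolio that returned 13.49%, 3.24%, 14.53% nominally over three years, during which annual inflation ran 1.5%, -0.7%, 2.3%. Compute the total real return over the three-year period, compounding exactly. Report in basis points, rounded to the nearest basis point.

3015 basis points

Compound the nominal returns: 1.1349 × 1.0324 × 1.1453 = 1.341915.
Compound inflation: 1.0150 × 0.9930 × 1.0230 = 1.031077.
Deflate: 1.341915 / 1.031077 = 1.301469.
Total real return = 1.301469 − 1 → 3015 basis points.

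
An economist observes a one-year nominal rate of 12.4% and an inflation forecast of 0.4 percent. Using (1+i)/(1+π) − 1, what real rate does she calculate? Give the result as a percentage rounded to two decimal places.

11.95%

1 + r = 1.12400 / 1.00400 = 1.119522
r = 1.119522 − 1 = 11.9522%, i.e. 11.95%.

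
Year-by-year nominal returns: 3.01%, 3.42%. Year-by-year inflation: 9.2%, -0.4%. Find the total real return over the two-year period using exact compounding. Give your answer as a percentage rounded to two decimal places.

Compound the nominal returns: 1.0301 × 1.0342 = 1.065329.
Compound inflation: 1.0920 × 0.9960 = 1.087632.
Deflate: 1.065329 / 1.087632 = 0.979494.
Total real return = 0.979494 − 1 → -2.05%.

-2.05%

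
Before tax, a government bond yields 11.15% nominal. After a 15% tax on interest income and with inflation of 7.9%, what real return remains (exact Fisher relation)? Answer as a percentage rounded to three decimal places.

After-tax nominal return = 11.15% × (1 − 0.15) = 9.4775%.
1 + r = 1.094775 / 1.07900 = 1.014620
After-tax real rate = 1.014620 − 1 → 1.462%.

1.462%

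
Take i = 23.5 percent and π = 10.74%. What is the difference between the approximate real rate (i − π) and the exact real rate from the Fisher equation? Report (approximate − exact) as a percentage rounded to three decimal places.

1.238%

Approximate: r ≈ 23.500% − 10.740% = 12.7600%
Exact: (1 + 0.2350)/(1 + 0.1074) − 1 = 11.52249%
Error = 12.7600% − 11.52249% = 1.23751% → 1.238%.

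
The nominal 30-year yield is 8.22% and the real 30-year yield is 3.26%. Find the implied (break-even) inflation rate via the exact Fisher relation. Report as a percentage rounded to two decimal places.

(1 + π) = (1 + i)/(1 + r) = 1.08220 / 1.03260 = 1.048034
Break-even inflation = 1.048034 − 1 → 4.80%.

4.80%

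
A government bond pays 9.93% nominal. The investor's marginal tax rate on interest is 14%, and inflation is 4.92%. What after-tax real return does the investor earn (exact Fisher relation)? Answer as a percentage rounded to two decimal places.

After-tax nominal return = 9.93% × (1 − 0.14) = 8.5398%.
1 + r = 1.085398 / 1.04920 = 1.034501
After-tax real rate = 1.034501 − 1 → 3.45%.

3.45%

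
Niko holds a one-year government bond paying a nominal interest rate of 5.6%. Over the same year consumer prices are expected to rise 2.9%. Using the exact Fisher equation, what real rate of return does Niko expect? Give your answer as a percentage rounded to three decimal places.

2.624%

By the Fisher equation, 1 + r = (1 + i)/(1 + π).
1 + r = 1.05600 / 1.02900 = 1.026239
r = 1.026239 − 1 = 2.6239%, i.e. 2.624%.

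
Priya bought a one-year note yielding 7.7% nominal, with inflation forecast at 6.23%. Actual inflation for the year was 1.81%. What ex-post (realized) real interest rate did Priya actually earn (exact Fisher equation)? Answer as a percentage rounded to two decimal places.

Ex-post: (1 + 0.0770)/(1 + 0.0181) − 1 = 5.7853%
So the realized real rate is 5.79%.

5.79%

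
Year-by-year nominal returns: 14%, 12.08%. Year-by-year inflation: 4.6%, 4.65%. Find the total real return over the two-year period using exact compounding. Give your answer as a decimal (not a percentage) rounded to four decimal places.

Nominal growth factor = 1.1400 × 1.1208 = 1.277712
Price-level growth factor = 1.0460 × 1.0465 = 1.094639
Real growth factor = 1.277712 / 1.094639 = 1.167245
Total real return = 1.167245 − 1 → 0.1672.

0.1672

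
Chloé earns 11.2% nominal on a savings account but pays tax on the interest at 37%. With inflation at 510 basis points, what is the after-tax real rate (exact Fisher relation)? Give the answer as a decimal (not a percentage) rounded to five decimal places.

0.01861

After-tax nominal return = 11.2% × (1 − 0.37) = 7.0560%.
1 + r = 1.07056 / 1.05100 = 1.018611
After-tax real rate = 1.018611 − 1 → 0.01861.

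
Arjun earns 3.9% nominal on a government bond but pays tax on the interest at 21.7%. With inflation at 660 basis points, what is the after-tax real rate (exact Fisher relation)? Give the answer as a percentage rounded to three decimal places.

-3.327%

After-tax nominal return = 3.9% × (1 − 0.217) = 3.0537%.
1 + r = 1.030537 / 1.06600 = 0.966733
After-tax real rate = 0.966733 − 1 → -3.327%.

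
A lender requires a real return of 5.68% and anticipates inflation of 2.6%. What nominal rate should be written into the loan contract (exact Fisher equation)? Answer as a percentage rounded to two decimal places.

8.43%

(1 + i) = (1 + r)(1 + π) = 1.05680 × 1.02600 = 1.0842768
i = 1.0842768 − 1, so the required nominal rate is 8.43%.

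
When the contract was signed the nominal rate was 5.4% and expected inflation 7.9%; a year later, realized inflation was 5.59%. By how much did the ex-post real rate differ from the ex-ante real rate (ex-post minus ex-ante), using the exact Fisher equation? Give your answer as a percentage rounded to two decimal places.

Ex-ante: (1 + 0.0540)/(1 + 0.0790) − 1 = -2.3170%
Ex-post: (1 + 0.0540)/(1 + 0.0559) − 1 = -0.1799%
Difference (ex-post − ex-ante) = 2.1370% → 2.14%.

2.14%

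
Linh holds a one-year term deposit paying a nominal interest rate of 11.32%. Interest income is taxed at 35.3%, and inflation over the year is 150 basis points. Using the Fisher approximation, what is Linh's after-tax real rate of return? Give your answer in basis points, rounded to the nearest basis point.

582 basis points

After-tax nominal return = 11.32% × (1 − 0.353) = 7.32404%.
r ≈ 7.32404% − 1.5% → 582 basis points.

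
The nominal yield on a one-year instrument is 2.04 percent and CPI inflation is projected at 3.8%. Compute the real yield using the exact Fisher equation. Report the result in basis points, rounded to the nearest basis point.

-170 basis points

By the Fisher equation, 1 + r = (1 + i)/(1 + π).
1 + r = 1.02040 / 1.03800 = 0.983044
r = 0.983044 − 1 = -1.6956%, i.e. -170 basis points.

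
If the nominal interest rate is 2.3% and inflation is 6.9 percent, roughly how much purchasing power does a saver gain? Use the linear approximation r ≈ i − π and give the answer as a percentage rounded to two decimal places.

-4.60%

r ≈ i − π = 2.3% − 6.9% = -4.60%.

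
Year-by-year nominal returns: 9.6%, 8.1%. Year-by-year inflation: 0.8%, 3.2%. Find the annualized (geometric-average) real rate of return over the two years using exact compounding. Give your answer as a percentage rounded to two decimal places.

6.72%

Compound the nominal returns: 1.0960 × 1.0810 = 1.18477600.
Compound inflation: 1.0080 × 1.0320 = 1.04025600.
Deflate: 1.18477600 / 1.04025600 = 1.13892734.
Annualized real rate = 1.13892734^(1/2) − 1 = 6.7205% → 6.72%.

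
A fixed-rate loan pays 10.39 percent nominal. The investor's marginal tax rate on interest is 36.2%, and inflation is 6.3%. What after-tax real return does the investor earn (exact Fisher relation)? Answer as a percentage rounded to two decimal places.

After-tax nominal return = 10.39% × (1 − 0.362) = 6.62882%.
1 + r = 1.0662882 / 1.06300 = 1.003093
After-tax real rate = 1.003093 − 1 → 0.31%.

0.31%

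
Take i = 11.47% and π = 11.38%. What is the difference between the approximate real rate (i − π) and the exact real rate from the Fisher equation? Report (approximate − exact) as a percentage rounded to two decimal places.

Approximate: r ≈ 11.470% − 11.380% = 0.0900%
Exact: (1 + 0.1147)/(1 + 0.1138) − 1 = 0.0808%
Error = 0.0900% − 0.0808% = 0.0092% → 0.01%.

0.01%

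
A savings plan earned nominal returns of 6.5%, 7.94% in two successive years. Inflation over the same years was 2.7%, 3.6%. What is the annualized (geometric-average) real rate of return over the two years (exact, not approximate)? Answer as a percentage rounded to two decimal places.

3.94%

Compound the nominal returns: 1.0650 × 1.0794 = 1.14956100.
Compound inflation: 1.0270 × 1.0360 = 1.06397200.
Deflate: 1.14956100 / 1.06397200 = 1.08044291.
Annualized real rate = 1.08044291^(1/2) − 1 = 3.9444% → 3.94%.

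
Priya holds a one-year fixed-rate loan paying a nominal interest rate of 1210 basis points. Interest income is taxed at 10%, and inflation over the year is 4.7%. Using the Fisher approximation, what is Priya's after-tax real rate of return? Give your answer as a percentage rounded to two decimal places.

After-tax nominal return = 12.1% × (1 − 0.1) = 10.8900%.
r ≈ 10.8900% − 4.7% → 6.19%.

6.19%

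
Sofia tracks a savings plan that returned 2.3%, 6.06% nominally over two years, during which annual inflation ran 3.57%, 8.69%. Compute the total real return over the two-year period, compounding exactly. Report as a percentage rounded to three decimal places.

Nominal growth factor = 1.0230 × 1.0606 = 1.084994
Price-level growth factor = 1.0357 × 1.0869 = 1.125702
Real growth factor = 1.084994 / 1.125702 = 0.963837
Total real return = 0.963837 − 1 → -3.616%.

-3.616%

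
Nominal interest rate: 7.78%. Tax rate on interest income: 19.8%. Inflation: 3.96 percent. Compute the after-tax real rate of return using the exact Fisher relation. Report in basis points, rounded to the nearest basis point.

After-tax nominal return = 7.78% × (1 − 0.198) = 6.23956%.
1 + r = 1.0623956 / 1.03960 = 1.021927
After-tax real rate = 1.021927 − 1 → 219 basis points.

219 basis points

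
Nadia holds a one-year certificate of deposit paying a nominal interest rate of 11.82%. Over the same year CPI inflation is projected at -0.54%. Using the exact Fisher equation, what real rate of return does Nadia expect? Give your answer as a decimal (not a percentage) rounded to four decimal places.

0.1243

1 + r = 1.11820 / 0.99460 = 1.124271
r = 1.124271 − 1 = 12.4271%, i.e. 0.1243.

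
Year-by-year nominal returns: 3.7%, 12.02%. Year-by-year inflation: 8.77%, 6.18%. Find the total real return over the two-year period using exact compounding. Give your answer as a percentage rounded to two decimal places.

Compound the nominal returns: 1.0370 × 1.1202 = 1.161647.
Compound inflation: 1.0877 × 1.0618 = 1.154920.
Deflate: 1.161647 / 1.154920 = 1.005825.
Total real return = 1.005825 − 1 → 0.58%.

0.58%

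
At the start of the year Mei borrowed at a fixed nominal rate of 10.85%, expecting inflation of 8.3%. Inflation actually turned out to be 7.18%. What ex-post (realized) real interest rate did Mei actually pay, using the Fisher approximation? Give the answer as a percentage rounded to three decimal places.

Ex-post: 10.85% − 7.18% = 3.670%
So the realized real rate is 3.670%.

3.670%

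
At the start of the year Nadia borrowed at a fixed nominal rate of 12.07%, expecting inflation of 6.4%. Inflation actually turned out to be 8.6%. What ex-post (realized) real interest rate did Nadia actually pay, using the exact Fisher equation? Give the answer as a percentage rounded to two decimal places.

Ex-post: (1 + 0.1207)/(1 + 0.0860) − 1 = 3.1952%
So the realized real rate is 3.20%.

3.20%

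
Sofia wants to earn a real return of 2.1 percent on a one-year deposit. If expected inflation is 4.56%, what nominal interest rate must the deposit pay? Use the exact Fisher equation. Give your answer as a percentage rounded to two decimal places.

(1 + i) = (1 + r)(1 + π) = 1.02100 × 1.04560 = 1.0675576
i = 1.0675576 − 1, so the required nominal rate is 6.76%.

6.76%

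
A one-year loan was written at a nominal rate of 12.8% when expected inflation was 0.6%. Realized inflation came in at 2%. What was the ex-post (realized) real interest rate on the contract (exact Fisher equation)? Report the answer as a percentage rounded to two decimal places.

10.59%

Ex-post: (1 + 0.1280)/(1 + 0.0200) − 1 = 10.5882%
So the realized real rate is 10.59%.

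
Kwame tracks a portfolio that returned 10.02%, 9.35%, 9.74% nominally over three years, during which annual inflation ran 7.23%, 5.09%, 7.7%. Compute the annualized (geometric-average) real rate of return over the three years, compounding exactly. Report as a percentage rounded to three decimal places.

2.846%

Nominal growth factor = 1.1002 × 1.0935 × 1.0974 = 1.32024759
Price-level growth factor = 1.0723 × 1.0509 × 1.0770 = 1.21364984
Real growth factor = 1.32024759 / 1.21364984 = 1.08783238
Annualized real rate = 1.08783238^(1/3) − 1 = 2.8460% → 2.846%.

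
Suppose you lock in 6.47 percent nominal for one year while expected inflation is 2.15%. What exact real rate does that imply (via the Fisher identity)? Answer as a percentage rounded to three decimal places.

4.229%

1 + r = 1.06470 / 1.02150 = 1.042291
r = 1.042291 − 1 = 4.2291%, i.e. 4.229%.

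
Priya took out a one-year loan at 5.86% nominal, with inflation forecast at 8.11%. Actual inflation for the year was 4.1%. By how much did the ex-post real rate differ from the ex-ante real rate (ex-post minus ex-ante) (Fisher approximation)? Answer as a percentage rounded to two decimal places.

Ex-ante: 5.86% − 8.11% = -2.250%
Ex-post: 5.86% − 4.1% = 1.760%
Difference (ex-post − ex-ante) = 4.0100% → 4.01%.

4.01%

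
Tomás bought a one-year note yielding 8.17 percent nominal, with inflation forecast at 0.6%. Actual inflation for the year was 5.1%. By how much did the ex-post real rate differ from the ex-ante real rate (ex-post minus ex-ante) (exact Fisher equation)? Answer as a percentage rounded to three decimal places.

Ex-ante: (1 + 0.0817)/(1 + 0.0060) − 1 = 7.5249%
Ex-post: (1 + 0.0817)/(1 + 0.0510) − 1 = 2.9210%
Difference (ex-post − ex-ante) = -4.6038% → -4.604%.

-4.604%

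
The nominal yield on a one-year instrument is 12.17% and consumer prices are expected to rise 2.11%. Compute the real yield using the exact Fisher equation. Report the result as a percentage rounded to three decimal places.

1 + r = 1.12170 / 1.02110 = 1.098521
r = 1.098521 − 1 = 9.8521%, i.e. 9.852%.

9.852%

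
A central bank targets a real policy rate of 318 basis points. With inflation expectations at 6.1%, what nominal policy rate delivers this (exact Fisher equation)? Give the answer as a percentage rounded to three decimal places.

9.474%

(1 + i) = (1 + r)(1 + π) = 1.03180 × 1.06100 = 1.0947398
i = 1.0947398 − 1, so the required nominal rate is 9.474%.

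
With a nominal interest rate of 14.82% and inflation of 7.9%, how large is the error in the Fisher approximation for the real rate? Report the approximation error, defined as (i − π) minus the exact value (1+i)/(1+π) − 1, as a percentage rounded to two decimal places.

0.51%

Approximate: r ≈ 14.820% − 7.900% = 6.9200%
Exact: (1 + 0.1482)/(1 + 0.0790) − 1 = 6.4133%
Error = 6.9200% − 6.4133% = 0.5067% → 0.51%.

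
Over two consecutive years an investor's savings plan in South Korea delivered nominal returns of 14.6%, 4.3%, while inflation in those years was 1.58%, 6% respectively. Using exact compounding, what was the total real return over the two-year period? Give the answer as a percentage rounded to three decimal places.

11.008%

Compound the nominal returns: 1.1460 × 1.0430 = 1.195278.
Compound inflation: 1.0158 × 1.0600 = 1.076748.
Deflate: 1.195278 / 1.076748 = 1.110081.
Total real return = 1.110081 − 1 → 11.008%.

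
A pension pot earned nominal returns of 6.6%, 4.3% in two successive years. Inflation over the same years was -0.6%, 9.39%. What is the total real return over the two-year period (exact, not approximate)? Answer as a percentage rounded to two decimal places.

2.25%

Compound the nominal returns: 1.0660 × 1.0430 = 1.111838.
Compound inflation: 0.9940 × 1.0939 = 1.087337.
Deflate: 1.111838 / 1.087337 = 1.022533.
Total real return = 1.022533 − 1 → 2.25%.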